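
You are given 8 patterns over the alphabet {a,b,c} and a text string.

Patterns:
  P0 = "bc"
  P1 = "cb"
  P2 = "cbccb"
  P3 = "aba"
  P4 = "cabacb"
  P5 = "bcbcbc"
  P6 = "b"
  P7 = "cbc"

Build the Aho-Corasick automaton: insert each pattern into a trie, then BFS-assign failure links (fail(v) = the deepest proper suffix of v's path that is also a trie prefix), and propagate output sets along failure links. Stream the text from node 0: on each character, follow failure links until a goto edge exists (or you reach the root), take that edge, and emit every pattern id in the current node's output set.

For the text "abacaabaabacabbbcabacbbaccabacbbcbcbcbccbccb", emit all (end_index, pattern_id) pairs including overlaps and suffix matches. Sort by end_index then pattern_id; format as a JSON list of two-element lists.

Build automaton:
Trie (insert patterns):
  n0 'ε': a→8 b→1 c→3
  n1 'b': c→2  ←P6
  n2 'bc': b→16  ←P0
  n3 'c': a→11 b→4
  n4 'cb': c→5  ←P1
  n5 'cbc': c→6  ←P7
  n6 'cbcc': b→7
  n7 'cbccb': ·  ←P2
  n8 'a': b→9
  n9 'ab': a→10
  n10 'aba': ·  ←P3
  n11 'ca': b→12
  n12 'cab': a→13
  n13 'caba': c→14
  n14 'cabac': b→15
  n15 'cabacb': ·  ←P4
  n16 'bcb': c→17
  n17 'bcbc': b→18
  n18 'bcbcb': c→19
  n19 'bcbcbc': ·  ←P5

BFS fail/out derivation:
  n1('b'): parent n0 fail=0; on 'b' 0 → fail=0;  out {6}∪∅={6}
  n3('c'): parent n0 fail=0; on 'c' 0 → fail=0;  out ∅∪∅=∅
  n8('a'): parent n0 fail=0; on 'a' 0 → fail=0;  out ∅∪∅=∅
  n2('bc'): parent n1 fail=0; on 'c' 0 → fail=3;  out {0}∪∅={0}
  n4('cb'): parent n3 fail=0; on 'b' 0 → fail=1;  out {1}∪{6}={1,6}
  n9('ab'): parent n8 fail=0; on 'b' 0 → fail=1;  out ∅∪{6}={6}
  n11('ca'): parent n3 fail=0; on 'a' 0 → fail=8;  out ∅∪∅=∅
  n5('cbc'): parent n4 fail=1; on 'c' 1 → fail=2;  out {7}∪{0}={0,7}
  n10('aba'): parent n9 fail=1; on 'a' 1→0 → fail=8;  out {3}∪∅={3}
  n12('cab'): parent n11 fail=8; on 'b' 8 → fail=9;  out ∅∪{6}={6}
  n16('bcb'): parent n2 fail=3; on 'b' 3 → fail=4;  out ∅∪{1,6}={1,6}
  n6('cbcc'): parent n5 fail=2; on 'c' 2→3→0 → fail=3;  out ∅∪∅=∅
  n13('caba'): parent n12 fail=9; on 'a' 9 → fail=10;  out ∅∪{3}={3}
  n17('bcbc'): parent n16 fail=4; on 'c' 4 → fail=5;  out ∅∪{0,7}={0,7}
  n7('cbccb'): parent n6 fail=3; on 'b' 3 → fail=4;  out {2}∪{1,6}={1,2,6}
  n14('cabac'): parent n13 fail=10; on 'c' 10→8→0 → fail=3;  out ∅∪∅=∅
  n18('bcbcb'): parent n17 fail=5; on 'b' 5→2 → fail=16;  out ∅∪{1,6}={1,6}
  n15('cabacb'): parent n14 fail=3; on 'b' 3 → fail=4;  out {4}∪{1,6}={1,4,6}
  n19('bcbcbc'): parent n18 fail=16; on 'c' 16 → fail=17;  out {5}∪{0,7}={0,5,7}

Scan:
pos 0 'a': at 8
pos 1 'b': at 9  ** P6@[1:1]
pos 2 'a': at 10  ** P3@[0:2]
pos 3 'c': at 3 (via fail)
pos 4 'a': at 11
pos 5 'a': at 8 (via fail)
pos 6 'b': at 9  ** P6@[6:6]
pos 7 'a': at 10  ** P3@[5:7]
pos 8 'a': at 8 (via fail)
pos 9 'b': at 9  ** P6@[9:9]
pos 10 'a': at 10  ** P3@[8:10]
pos 11 'c': at 3 (via fail)
pos 12 'a': at 11
pos 13 'b': at 12  ** P6@[13:13]
pos 14 'b': at 1 (via fail)  ** P6@[14:14]
pos 15 'b': at 1 (via fail)  ** P6@[15:15]
pos 16 'c': at 2  ** P0@[15:16]
pos 17 'a': at 11 (via fail)
pos 18 'b': at 12  ** P6@[18:18]
pos 19 'a': at 13  ** P3@[17:19]
pos 20 'c': at 14
pos 21 'b': at 15  ** P1@[20:21],P4@[16:21],P6@[21:21]
pos 22 'b': at 1 (via fail)  ** P6@[22:22]
pos 23 'a': at 8 (via fail)
pos 24 'c': at 3 (via fail)
pos 25 'c': at 3 (via fail)
pos 26 'a': at 11
pos 27 'b': at 12  ** P6@[27:27]
pos 28 'a': at 13  ** P3@[26:28]
pos 29 'c': at 14
pos 30 'b': at 15  ** P1@[29:30],P4@[25:30],P6@[30:30]
pos 31 'b': at 1 (via fail)  ** P6@[31:31]
pos 32 'c': at 2  ** P0@[31:32]
pos 33 'b': at 16  ** P1@[32:33],P6@[33:33]
pos 34 'c': at 17  ** P0@[33:34],P7@[32:34]
pos 35 'b': at 18  ** P1@[34:35],P6@[35:35]
pos 36 'c': at 19  ** P0@[35:36],P5@[31:36],P7@[34:36]
pos 37 'b': at 18 (via fail)  ** P1@[36:37],P6@[37:37]
pos 38 'c': at 19  ** P0@[37:38],P5@[33:38],P7@[36:38]
pos 39 'c': at 6 (via fail)
pos 40 'b': at 7  ** P1@[39:40],P2@[36:40],P6@[40:40]
pos 41 'c': at 5 (via fail)  ** P0@[40:41],P7@[39:41]
pos 42 'c': at 6
pos 43 'b': at 7  ** P1@[42:43],P2@[39:43],P6@[43:43]

Matches: [[1,6],[2,3],[6,6],[7,3],[9,6],[10,3],[13,6],[14,6],[15,6],[16,0],[18,6],[19,3],[21,1],[21,4],[21,6],[22,6],[27,6],[28,3],[30,1],[30,4],[30,6],[31,6],[32,0],[33,1],[33,6],[34,0],[34,7],[35,1],[35,6],[36,0],[36,5],[36,7],[37,1],[37,6],[38,0],[38,5],[38,7],[40,1],[40,2],[40,6],[41,0],[41,7],[43,1],[43,2],[43,6]]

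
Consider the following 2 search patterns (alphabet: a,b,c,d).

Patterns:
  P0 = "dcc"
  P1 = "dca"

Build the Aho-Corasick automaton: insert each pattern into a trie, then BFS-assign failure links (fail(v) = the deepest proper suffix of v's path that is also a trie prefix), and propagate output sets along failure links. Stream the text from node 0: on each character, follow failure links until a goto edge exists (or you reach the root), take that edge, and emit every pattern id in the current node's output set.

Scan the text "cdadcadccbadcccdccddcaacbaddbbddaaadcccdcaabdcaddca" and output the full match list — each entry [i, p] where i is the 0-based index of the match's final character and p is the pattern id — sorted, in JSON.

Build automaton:
Trie nodes:
  0='ε' goto d→1
  1='d' goto c→2
  2='dc' goto a→4 c→3
  3='dcc' goto ·  ←P0
  4='dca' goto ·  ←P1

BFS fail/out derivation:
  n1('d'): parent n0 fail=0; on 'd' 0 → fail=0;  out ∅∪∅=∅
  n2('dc'): parent n1 fail=0; on 'c' 0 → fail=0;  out ∅∪∅=∅
  n3('dcc'): parent n2 fail=0; on 'c' 0 → fail=0;  out {0}∪∅={0}
  n4('dca'): parent n2 fail=0; on 'a' 0 → fail=0;  out {1}∪∅={1}

Run:
[0] read 'c'  n0⇒n0
[1] read 'd'  n0⇒n1
[2] read 'a'  n1⇒n0 (fail-walked)
[3] read 'd'  n0⇒n1
[4] read 'c'  n1⇒n2
[5] read 'a'  n2⇒n4  emit P1@[3:5]
[6] read 'd'  n4⇒n1 (fail-walked)
[7] read 'c'  n1⇒n2
[8] read 'c'  n2⇒n3  emit P0@[6:8]
[9] read 'b'  n3⇒n0 (fail-walked)
[10] read 'a'  n0⇒n0
[11] read 'd'  n0⇒n1
[12] read 'c'  n1⇒n2
[13] read 'c'  n2⇒n3  emit P0@[11:13]
[14] read 'c'  n3⇒n0 (fail-walked)
[15] read 'd'  n0⇒n1
[16] read 'c'  n1⇒n2
[17] read 'c'  n2⇒n3  emit P0@[15:17]
[18] read 'd'  n3⇒n1 (fail-walked)
[19] read 'd'  n1⇒n1 (fail-walked)
[20] read 'c'  n1⇒n2
[21] read 'a'  n2⇒n4  emit P1@[19:21]
[22] read 'a'  n4⇒n0 (fail-walked)
[23] read 'c'  n0⇒n0
[24] read 'b'  n0⇒n0
[25] read 'a'  n0⇒n0
[26] read 'd'  n0⇒n1
[27] read 'd'  n1⇒n1 (fail-walked)
[28] read 'b'  n1⇒n0 (fail-walked)
[29] read 'b'  n0⇒n0
[30] read 'd'  n0⇒n1
[31] read 'd'  n1⇒n1 (fail-walked)
[32] read 'a'  n1⇒n0 (fail-walked)
[33] read 'a'  n0⇒n0
[34] read 'a'  n0⇒n0
[35] read 'd'  n0⇒n1
[36] read 'c'  n1⇒n2
[37] read 'c'  n2⇒n3  emit P0@[35:37]
[38] read 'c'  n3⇒n0 (fail-walked)
[39] read 'd'  n0⇒n1
[40] read 'c'  n1⇒n2
[41] read 'a'  n2⇒n4  emit P1@[39:41]
[42] read 'a'  n4⇒n0 (fail-walked)
[43] read 'b'  n0⇒n0
[44] read 'd'  n0⇒n1
[45] read 'c'  n1⇒n2
[46] read 'a'  n2⇒n4  emit P1@[44:46]
[47] read 'd'  n4⇒n1 (fail-walked)
[48] read 'd'  n1⇒n1 (fail-walked)
[49] read 'c'  n1⇒n2
[50] read 'a'  n2⇒n4  emit P1@[48:50]

Matches: [[5,1],[8,0],[13,0],[17,0],[21,1],[37,0],[41,1],[46,1],[50,1]]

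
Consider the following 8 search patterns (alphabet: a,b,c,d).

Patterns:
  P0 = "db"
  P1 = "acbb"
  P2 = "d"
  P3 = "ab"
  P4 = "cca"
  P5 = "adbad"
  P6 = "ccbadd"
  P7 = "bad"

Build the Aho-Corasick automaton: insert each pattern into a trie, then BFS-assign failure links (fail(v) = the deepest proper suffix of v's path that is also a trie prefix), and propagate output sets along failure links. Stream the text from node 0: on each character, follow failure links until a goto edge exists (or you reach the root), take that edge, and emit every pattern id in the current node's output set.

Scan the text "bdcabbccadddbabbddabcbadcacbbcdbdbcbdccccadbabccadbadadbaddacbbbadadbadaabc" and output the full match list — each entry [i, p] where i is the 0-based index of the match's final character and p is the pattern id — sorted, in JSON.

Build automaton:
Trie (insert patterns):
  0='ε' goto a→3 b→19 c→8 d→1
  1='d' goto b→2  [P2 ends]
  2='db' goto ·  [P0 ends]
  3='a' goto b→7 c→4 d→11
  4='ac' goto b→5
  5='acb' goto b→6
  6='acbb' goto ·  [P1 ends]
  7='ab' goto ·  [P3 ends]
  8='c' goto c→9
  9='cc' goto a→10 b→15
  10='cca' goto ·  [P4 ends]
  11='ad' goto b→12
  12='adb' goto a→13
  13='adba' goto d→14
  14='adbad' goto ·  [P5 ends]
  15='ccb' goto a→16
  16='ccba' goto d→17
  17='ccbad' goto d→18
  18='ccbadd' goto ·  [P6 ends]
  19='b' goto a→20
  20='ba' goto d→21
  21='bad' goto ·  [P7 ends]

Failure links (BFS by depth):
  fail(1) 'd': from fail(0)=0 chase 'd': 0 ⇒ 0;  out={2}∪out(0)={2}
  fail(3) 'a': from fail(0)=0 chase 'a': 0 ⇒ 0;  out=∅∪out(0)=∅
  fail(8) 'c': from fail(0)=0 chase 'c': 0 ⇒ 0;  out=∅∪out(0)=∅
  fail(19) 'b': from fail(0)=0 chase 'b': 0 ⇒ 0;  out=∅∪out(0)=∅
  fail(2) 'db': from fail(1)=0 chase 'b': 0 ⇒ 19;  out={0}∪out(19)={0}
  fail(4) 'ac': from fail(3)=0 chase 'c': 0 ⇒ 8;  out=∅∪out(8)=∅
  fail(7) 'ab': from fail(3)=0 chase 'b': 0 ⇒ 19;  out={3}∪out(19)={3}
  fail(9) 'cc': from fail(8)=0 chase 'c': 0 ⇒ 8;  out=∅∪out(8)=∅
  fail(11) 'ad': from fail(3)=0 chase 'd': 0 ⇒ 1;  out=∅∪out(1)={2}
  fail(20) 'ba': from fail(19)=0 chase 'a': 0 ⇒ 3;  out=∅∪out(3)=∅
  fail(5) 'acb': from fail(4)=8 chase 'b': 8→0 ⇒ 19;  out=∅∪out(19)=∅
  fail(10) 'cca': from fail(9)=8 chase 'a': 8→0 ⇒ 3;  out={4}∪out(3)={4}
  fail(12) 'adb': from fail(11)=1 chase 'b': 1 ⇒ 2;  out=∅∪out(2)={0}
  fail(15) 'ccb': from fail(9)=8 chase 'b': 8→0 ⇒ 19;  out=∅∪out(19)=∅
  fail(21) 'bad': from fail(20)=3 chase 'd': 3 ⇒ 11;  out={7}∪out(11)={2,7}
  fail(6) 'acbb': from fail(5)=19 chase 'b': 19→0 ⇒ 19;  out={1}∪out(19)={1}
  fail(13) 'adba': from fail(12)=2 chase 'a': 2→19 ⇒ 20;  out=∅∪out(20)=∅
  fail(16) 'ccba': from fail(15)=19 chase 'a': 19 ⇒ 20;  out=∅∪out(20)=∅
  fail(14) 'adbad': from fail(13)=20 chase 'd': 20 ⇒ 21;  out={5}∪out(21)={2,5,7}
  fail(17) 'ccbad': from fail(16)=20 chase 'd': 20 ⇒ 21;  out=∅∪out(21)={2,7}
  fail(18) 'ccbadd': from fail(17)=21 chase 'd': 21→11→1→0 ⇒ 1;  out={6}∪out(1)={2,6}

Run:
[0] read 'b'  n0⇒n19
[1] read 'd'  n19⇒n1 ·f  emit P2@[1:1]
[2] read 'c'  n1⇒n8 ·f
[3] read 'a'  n8⇒n3 ·f
[4] read 'b'  n3⇒n7  emit P3@[3:4]
[5] read 'b'  n7⇒n19 ·f
[6] read 'c'  n19⇒n8 ·f
[7] read 'c'  n8⇒n9
[8] read 'a'  n9⇒n10  emit P4@[6:8]
[9] read 'd'  n10⇒n11 ·f  emit P2@[9:9]
[10] read 'd'  n11⇒n1 ·f  emit P2@[10:10]
[11] read 'd'  n1⇒n1 ·f  emit P2@[11:11]
[12] read 'b'  n1⇒n2  emit P0@[11:12]
[13] read 'a'  n2⇒n20 ·f
[14] read 'b'  n20⇒n7 ·f  emit P3@[13:14]
[15] read 'b'  n7⇒n19 ·f
[16] read 'd'  n19⇒n1 ·f  emit P2@[16:16]
[17] read 'd'  n1⇒n1 ·f  emit P2@[17:17]
[18] read 'a'  n1⇒n3 ·f
[19] read 'b'  n3⇒n7  emit P3@[18:19]
[20] read 'c'  n7⇒n8 ·f
[21] read 'b'  n8⇒n19 ·f
[22] read 'a'  n19⇒n20
[23] read 'd'  n20⇒n21  emit P2@[23:23],P7@[21:23]
[24] read 'c'  n21⇒n8 ·f
[25] read 'a'  n8⇒n3 ·f
[26] read 'c'  n3⇒n4
[27] read 'b'  n4⇒n5
[28] read 'b'  n5⇒n6  emit P1@[25:28]
[29] read 'c'  n6⇒n8 ·f
[30] read 'd'  n8⇒n1 ·f  emit P2@[30:30]
[31] read 'b'  n1⇒n2  emit P0@[30:31]
[32] read 'd'  n2⇒n1 ·f  emit P2@[32:32]
[33] read 'b'  n1⇒n2  emit P0@[32:33]
[34] read 'c'  n2⇒n8 ·f
[35] read 'b'  n8⇒n19 ·f
[36] read 'd'  n19⇒n1 ·f  emit P2@[36:36]
[37] read 'c'  n1⇒n8 ·f
[38] read 'c'  n8⇒n9
[39] read 'c'  n9⇒n9 ·f
[40] read 'c'  n9⇒n9 ·f
[41] read 'a'  n9⇒n10  emit P4@[39:41]
[42] read 'd'  n10⇒n11 ·f  emit P2@[42:42]
[43] read 'b'  n11⇒n12  emit P0@[42:43]
[44] read 'a'  n12⇒n13
[45] read 'b'  n13⇒n7 ·f  emit P3@[44:45]
[46] read 'c'  n7⇒n8 ·f
[47] read 'c'  n8⇒n9
[48] read 'a'  n9⇒n10  emit P4@[46:48]
[49] read 'd'  n10⇒n11 ·f  emit P2@[49:49]
[50] read 'b'  n11⇒n12  emit P0@[49:50]
[51] read 'a'  n12⇒n13
[52] read 'd'  n13⇒n14  emit P2@[52:52],P5@[48:52],P7@[50:52]
[53] read 'a'  n14⇒n3 ·f
[54] read 'd'  n3⇒n11  emit P2@[54:54]
[55] read 'b'  n11⇒n12  emit P0@[54:55]
[56] read 'a'  n12⇒n13
[57] read 'd'  n13⇒n14  emit P2@[57:57],P5@[53:57],P7@[55:57]
[58] read 'd'  n14⇒n1 ·f  emit P2@[58:58]
[59] read 'a'  n1⇒n3 ·f
[60] read 'c'  n3⇒n4
[61] read 'b'  n4⇒n5
[62] read 'b'  n5⇒n6  emit P1@[59:62]
[63] read 'b'  n6⇒n19 ·f
[64] read 'a'  n19⇒n20
[65] read 'd'  n20⇒n21  emit P2@[65:65],P7@[63:65]
[66] read 'a'  n21⇒n3 ·f
[67] read 'd'  n3⇒n11  emit P2@[67:67]
[68] read 'b'  n11⇒n12  emit P0@[67:68]
[69] read 'a'  n12⇒n13
[70] read 'd'  n13⇒n14  emit P2@[70:70],P5@[66:70],P7@[68:70]
[71] read 'a'  n14⇒n3 ·f
[72] read 'a'  n3⇒n3 ·f
[73] read 'b'  n3⇒n7  emit P3@[72:73]
[74] read 'c'  n7⇒n8 ·f

All matches (sorted): [[1,2],[4,3],[8,4],[9,2],[10,2],[11,2],[12,0],[14,3],[16,2],[17,2],[19,3],[23,2],[23,7],[28,1],[30,2],[31,0],[32,2],[33,0],[36,2],[41,4],[42,2],[43,0],[45,3],[48,4],[49,2],[50,0],[52,2],[52,5],[52,7],[54,2],[55,0],[57,2],[57,5],[57,7],[58,2],[62,1],[65,2],[65,7],[67,2],[68,0],[70,2],[70,5],[70,7],[73,3]]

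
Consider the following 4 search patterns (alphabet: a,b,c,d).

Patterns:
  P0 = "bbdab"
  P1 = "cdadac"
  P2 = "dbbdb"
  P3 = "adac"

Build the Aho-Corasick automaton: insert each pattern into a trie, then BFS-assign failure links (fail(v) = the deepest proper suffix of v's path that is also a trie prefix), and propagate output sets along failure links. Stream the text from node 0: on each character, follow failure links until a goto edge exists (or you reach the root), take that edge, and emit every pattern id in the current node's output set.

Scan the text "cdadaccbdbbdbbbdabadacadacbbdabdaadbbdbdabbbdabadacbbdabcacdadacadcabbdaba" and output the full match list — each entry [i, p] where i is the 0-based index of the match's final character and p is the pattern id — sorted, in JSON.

Build automaton:
Trie nodes:
  n0 'ε': a→17 b→1 c→6 d→12
  n1 'b': b→2
  n2 'bb': d→3
  n3 'bbd': a→4
  n4 'bbda': b→5
  n5 'bbdab': ·  [P0 ends]
  n6 'c': d→7
  n7 'cd': a→8
  n8 'cda': d→9
  n9 'cdad': a→10
  n10 'cdada': c→11
  n11 'cdadac': ·  [P1 ends]
  n12 'd': b→13
  n13 'db': b→14
  n14 'dbb': d→15
  n15 'dbbd': b→16
  n16 'dbbdb': ·  [P2 ends]
  n17 'a': d→18
  n18 'ad': a→19
  n19 'ada': c→20
  n20 'adac': ·  [P3 ends]

Failure links (BFS by depth):
  fail(1) 'b': from fail(0)=0 chase 'b': 0 ⇒ 0;  out=∅∪out(0)=∅
  fail(6) 'c': from fail(0)=0 chase 'c': 0 ⇒ 0;  out=∅∪out(0)=∅
  fail(12) 'd': from fail(0)=0 chase 'd': 0 ⇒ 0;  out=∅∪out(0)=∅
  fail(17) 'a': from fail(0)=0 chase 'a': 0 ⇒ 0;  out=∅∪out(0)=∅
  fail(2) 'bb': from fail(1)=0 chase 'b': 0 ⇒ 1;  out=∅∪out(1)=∅
  fail(7) 'cd': from fail(6)=0 chase 'd': 0 ⇒ 12;  out=∅∪out(12)=∅
  fail(13) 'db': from fail(12)=0 chase 'b': 0 ⇒ 1;  out=∅∪out(1)=∅
  fail(18) 'ad': from fail(17)=0 chase 'd': 0 ⇒ 12;  out=∅∪out(12)=∅
  fail(3) 'bbd': from fail(2)=1 chase 'd': 1→0 ⇒ 12;  out=∅∪out(12)=∅
  fail(8) 'cda': from fail(7)=12 chase 'a': 12→0 ⇒ 17;  out=∅∪out(17)=∅
  fail(14) 'dbb': from fail(13)=1 chase 'b': 1 ⇒ 2;  out=∅∪out(2)=∅
  fail(19) 'ada': from fail(18)=12 chase 'a': 12→0 ⇒ 17;  out=∅∪out(17)=∅
  fail(4) 'bbda': from fail(3)=12 chase 'a': 12→0 ⇒ 17;  out=∅∪out(17)=∅
  fail(9) 'cdad': from fail(8)=17 chase 'd': 17 ⇒ 18;  out=∅∪out(18)=∅
  fail(15) 'dbbd': from fail(14)=2 chase 'd': 2 ⇒ 3;  out=∅∪out(3)=∅
  fail(20) 'adac': from fail(19)=17 chase 'c': 17→0 ⇒ 6;  out={3}∪out(6)={3}
  fail(5) 'bbdab': from fail(4)=17 chase 'b': 17→0 ⇒ 1;  out={0}∪out(1)={0}
  fail(10) 'cdada': from fail(9)=18 chase 'a': 18 ⇒ 19;  out=∅∪out(19)=∅
  fail(16) 'dbbdb': from fail(15)=3 chase 'b': 3→12 ⇒ 13;  out={2}∪out(13)={2}
  fail(11) 'cdadac': from fail(10)=19 chase 'c': 19 ⇒ 20;  out={1}∪out(20)={1,3}

Run:
i=0 'c': node 0→6
i=1 'd': node 6→7
i=2 'a': node 7→8
i=3 'd': node 8→9
i=4 'a': node 9→10
i=5 'c': node 10→11  → match P1@[0:5],P3@[2:5]
i=6 'c': node 11→6 (via fail)
i=7 'b': node 6→1 (via fail)
i=8 'd': node 1→12 (via fail)
i=9 'b': node 12→13
i=10 'b': node 13→14
i=11 'd': node 14→15
i=12 'b': node 15→16  → match P2@[8:12]
i=13 'b': node 16→14 (via fail)
i=14 'b': node 14→2 (via fail)
i=15 'd': node 2→3
i=16 'a': node 3→4
i=17 'b': node 4→5  → match P0@[13:17]
i=18 'a': node 5→17 (via fail)
i=19 'd': node 17→18
i=20 'a': node 18→19
i=21 'c': node 19→20  → match P3@[18:21]
i=22 'a': node 20→17 (via fail)
i=23 'd': node 17→18
i=24 'a': node 18→19
i=25 'c': node 19→20  → match P3@[22:25]
i=26 'b': node 20→1 (via fail)
i=27 'b': node 1→2
i=28 'd': node 2→3
i=29 'a': node 3→4
i=30 'b': node 4→5  → match P0@[26:30]
i=31 'd': node 5→12 (via fail)
i=32 'a': node 12→17 (via fail)
i=33 'a': node 17→17 (via fail)
i=34 'd': node 17→18
i=35 'b': node 18→13 (via fail)
i=36 'b': node 13→14
i=37 'd': node 14→15
i=38 'b': node 15→16  → match P2@[34:38]
i=39 'd': node 16→12 (via fail)
i=40 'a': node 12→17 (via fail)
i=41 'b': node 17→1 (via fail)
i=42 'b': node 1→2
i=43 'b': node 2→2 (via fail)
i=44 'd': node 2→3
i=45 'a': node 3→4
i=46 'b': node 4→5  → match P0@[42:46]
i=47 'a': node 5→17 (via fail)
i=48 'd': node 17→18
i=49 'a': node 18→19
i=50 'c': node 19→20  → match P3@[47:50]
i=51 'b': node 20→1 (via fail)
i=52 'b': node 1→2
i=53 'd': node 2→3
i=54 'a': node 3→4
i=55 'b': node 4→5  → match P0@[51:55]
i=56 'c': node 5→6 (via fail)
i=57 'a': node 6→17 (via fail)
i=58 'c': node 17→6 (via fail)
i=59 'd': node 6→7
i=60 'a': node 7→8
i=61 'd': node 8→9
i=62 'a': node 9→10
i=63 'c': node 10→11  → match P1@[58:63],P3@[60:63]
i=64 'a': node 11→17 (via fail)
i=65 'd': node 17→18
i=66 'c': node 18→6 (via fail)
i=67 'a': node 6→17 (via fail)
i=68 'b': node 17→1 (via fail)
i=69 'b': node 1→2
i=70 'd': node 2→3
i=71 'a': node 3→4
i=72 'b': node 4→5  → match P0@[68:72]
i=73 'a': node 5→17 (via fail)

All matches (sorted): [[5,1],[5,3],[12,2],[17,0],[21,3],[25,3],[30,0],[38,2],[46,0],[50,3],[55,0],[63,1],[63,3],[72,0]]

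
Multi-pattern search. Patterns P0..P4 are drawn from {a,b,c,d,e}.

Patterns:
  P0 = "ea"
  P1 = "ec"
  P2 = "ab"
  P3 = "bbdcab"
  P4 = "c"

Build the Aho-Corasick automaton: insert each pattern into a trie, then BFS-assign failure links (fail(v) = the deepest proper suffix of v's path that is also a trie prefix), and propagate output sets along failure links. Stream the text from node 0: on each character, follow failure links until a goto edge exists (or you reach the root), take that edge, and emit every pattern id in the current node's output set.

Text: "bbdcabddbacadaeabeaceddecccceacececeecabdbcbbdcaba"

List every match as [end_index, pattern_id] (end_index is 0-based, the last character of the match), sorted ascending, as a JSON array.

Build automaton:
Trie (insert patterns):
  0='ε' goto a→4 b→6 c→12 e→1
  1='e' goto a→2 c→3
  2='ea' goto ·  ←P0
  3='ec' goto ·  ←P1
  4='a' goto b→5
  5='ab' goto ·  ←P2
  6='b' goto b→7
  7='bb' goto d→8
  8='bbd' goto c→9
  9='bbdc' goto a→10
  10='bbdca' goto b→11
  11='bbdcab' goto ·  ←P3
  12='c' goto ·  ←P4

Failure links (BFS by depth):
  n1('e'): parent n0 fail=0; on 'e' 0 → fail=0;  out ∅∪∅=∅
  n4('a'): parent n0 fail=0; on 'a' 0 → fail=0;  out ∅∪∅=∅
  n6('b'): parent n0 fail=0; on 'b' 0 → fail=0;  out ∅∪∅=∅
  n12('c'): parent n0 fail=0; on 'c' 0 → fail=0;  out {4}∪∅={4}
  n2('ea'): parent n1 fail=0; on 'a' 0 → fail=4;  out {0}∪∅={0}
  n3('ec'): parent n1 fail=0; on 'c' 0 → fail=12;  out {1}∪{4}={1,4}
  n5('ab'): parent n4 fail=0; on 'b' 0 → fail=6;  out {2}∪∅={2}
  n7('bb'): parent n6 fail=0; on 'b' 0 → fail=6;  out ∅∪∅=∅
  n8('bbd'): parent n7 fail=6; on 'd' 6→0 → fail=0;  out ∅∪∅=∅
  n9('bbdc'): parent n8 fail=0; on 'c' 0 → fail=12;  out ∅∪{4}={4}
  n10('bbdca'): parent n9 fail=12; on 'a' 12→0 → fail=4;  out ∅∪∅=∅
  n11('bbdcab'): parent n10 fail=4; on 'b' 4 → fail=5;  out {3}∪{2}={2,3}

Run:
pos 0 'b': at 6
pos 1 'b': at 7
pos 2 'd': at 8
pos 3 'c': at 9  → match P4@[3:3]
pos 4 'a': at 10
pos 5 'b': at 11  → match P2@[4:5],P3@[0:5]
pos 6 'd': at 0 ·f
pos 7 'd': at 0
pos 8 'b': at 6
pos 9 'a': at 4 ·f
pos 10 'c': at 12 ·f  → match P4@[10:10]
pos 11 'a': at 4 ·f
pos 12 'd': at 0 ·f
pos 13 'a': at 4
pos 14 'e': at 1 ·f
pos 15 'a': at 2  → match P0@[14:15]
pos 16 'b': at 5 ·f  → match P2@[15:16]
pos 17 'e': at 1 ·f
pos 18 'a': at 2  → match P0@[17:18]
pos 19 'c': at 12 ·f  → match P4@[19:19]
pos 20 'e': at 1 ·f
pos 21 'd': at 0 ·f
pos 22 'd': at 0
pos 23 'e': at 1
pos 24 'c': at 3  → match P1@[23:24],P4@[24:24]
pos 25 'c': at 12 ·f  → match P4@[25:25]
pos 26 'c': at 12 ·f  → match P4@[26:26]
pos 27 'c': at 12 ·f  → match P4@[27:27]
pos 28 'e': at 1 ·f
pos 29 'a': at 2  → match P0@[28:29]
pos 30 'c': at 12 ·f  → match P4@[30:30]
pos 31 'e': at 1 ·f
pos 32 'c': at 3  → match P1@[31:32],P4@[32:32]
pos 33 'e': at 1 ·f
pos 34 'c': at 3  → match P1@[33:34],P4@[34:34]
pos 35 'e': at 1 ·f
pos 36 'e': at 1 ·f
pos 37 'c': at 3  → match P1@[36:37],P4@[37:37]
pos 38 'a': at 4 ·f
pos 39 'b': at 5  → match P2@[38:39]
pos 40 'd': at 0 ·f
pos 41 'b': at 6
pos 42 'c': at 12 ·f  → match P4@[42:42]
pos 43 'b': at 6 ·f
pos 44 'b': at 7
pos 45 'd': at 8
pos 46 'c': at 9  → match P4@[46:46]
pos 47 'a': at 10
pos 48 'b': at 11  → match P2@[47:48],P3@[43:48]
pos 49 'a': at 4 ·f

Result: [[3,4],[5,2],[5,3],[10,4],[15,0],[16,2],[18,0],[19,4],[24,1],[24,4],[25,4],[26,4],[27,4],[29,0],[30,4],[32,1],[32,4],[34,1],[34,4],[37,1],[37,4],[39,2],[42,4],[46,4],[48,2],[48,3]]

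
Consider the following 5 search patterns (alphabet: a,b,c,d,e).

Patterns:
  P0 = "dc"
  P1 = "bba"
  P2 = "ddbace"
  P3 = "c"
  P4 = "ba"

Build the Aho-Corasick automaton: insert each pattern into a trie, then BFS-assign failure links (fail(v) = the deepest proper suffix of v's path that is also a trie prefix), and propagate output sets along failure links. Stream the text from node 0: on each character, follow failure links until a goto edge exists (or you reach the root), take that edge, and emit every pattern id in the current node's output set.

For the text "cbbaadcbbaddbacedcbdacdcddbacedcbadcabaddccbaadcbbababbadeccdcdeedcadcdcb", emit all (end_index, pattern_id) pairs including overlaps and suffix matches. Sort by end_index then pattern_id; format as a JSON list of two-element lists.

Build automaton:
Trie (insert patterns):
  0='ε' goto b→3 c→11 d→1
  1='d' goto c→2 d→6
  2='dc' goto ·  ←P0
  3='b' goto a→12 b→4
  4='bb' goto a→5
  5='bba' goto ·  ←P1
  6='dd' goto b→7
  7='ddb' goto a→8
  8='ddba' goto c→9
  9='ddbac' goto e→10
  10='ddbace' goto ·  ←P2
  11='c' goto ·  ←P3
  12='ba' goto ·  ←P4

BFS fail/out derivation:
  fail(1) 'd': from fail(0)=0 chase 'd': 0 ⇒ 0;  out=∅∪out(0)=∅
  fail(3) 'b': from fail(0)=0 chase 'b': 0 ⇒ 0;  out=∅∪out(0)=∅
  fail(11) 'c': from fail(0)=0 chase 'c': 0 ⇒ 0;  out={3}∪out(0)={3}
  fail(2) 'dc': from fail(1)=0 chase 'c': 0 ⇒ 11;  out={0}∪out(11)={0,3}
  fail(4) 'bb': from fail(3)=0 chase 'b': 0 ⇒ 3;  out=∅∪out(3)=∅
  fail(6) 'dd': from fail(1)=0 chase 'd': 0 ⇒ 1;  out=∅∪out(1)=∅
  fail(12) 'ba': from fail(3)=0 chase 'a': 0 ⇒ 0;  out={4}∪out(0)={4}
  fail(5) 'bba': from fail(4)=3 chase 'a': 3 ⇒ 12;  out={1}∪out(12)={1,4}
  fail(7) 'ddb': from fail(6)=1 chase 'b': 1→0 ⇒ 3;  out=∅∪out(3)=∅
  fail(8) 'ddba': from fail(7)=3 chase 'a': 3 ⇒ 12;  out=∅∪out(12)={4}
  fail(9) 'ddbac': from fail(8)=12 chase 'c': 12→0 ⇒ 11;  out=∅∪out(11)={3}
  fail(10) 'ddbace': from fail(9)=11 chase 'e': 11→0 ⇒ 0;  out={2}∪out(0)={2}

Run:
[0] read 'c'  n0⇒n11  → match P3@[0:0]
[1] read 'b'  n11⇒n3 (fail-walked)
[2] read 'b'  n3⇒n4
[3] read 'a'  n4⇒n5  → match P1@[1:3],P4@[2:3]
[4] read 'a'  n5⇒n0 (fail-walked)
[5] read 'd'  n0⇒n1
[6] read 'c'  n1⇒n2  → match P0@[5:6],P3@[6:6]
[7] read 'b'  n2⇒n3 (fail-walked)
[8] read 'b'  n3⇒n4
[9] read 'a'  n4⇒n5  → match P1@[7:9],P4@[8:9]
[10] read 'd'  n5⇒n1 (fail-walked)
[11] read 'd'  n1⇒n6
[12] read 'b'  n6⇒n7
[13] read 'a'  n7⇒n8  → match P4@[12:13]
[14] read 'c'  n8⇒n9  → match P3@[14:14]
[15] read 'e'  n9⇒n10  → match P2@[10:15]
[16] read 'd'  n10⇒n1 (fail-walked)
[17] read 'c'  n1⇒n2  → match P0@[16:17],P3@[17:17]
[18] read 'b'  n2⇒n3 (fail-walked)
[19] read 'd'  n3⇒n1 (fail-walked)
[20] read 'a'  n1⇒n0 (fail-walked)
[21] read 'c'  n0⇒n11  → match P3@[21:21]
[22] read 'd'  n11⇒n1 (fail-walked)
[23] read 'c'  n1⇒n2  → match P0@[22:23],P3@[23:23]
[24] read 'd'  n2⇒n1 (fail-walked)
[25] read 'd'  n1⇒n6
[26] read 'b'  n6⇒n7
[27] read 'a'  n7⇒n8  → match P4@[26:27]
[28] read 'c'  n8⇒n9  → match P3@[28:28]
[29] read 'e'  n9⇒n10  → match P2@[24:29]
[30] read 'd'  n10⇒n1 (fail-walked)
[31] read 'c'  n1⇒n2  → match P0@[30:31],P3@[31:31]
[32] read 'b'  n2⇒n3 (fail-walked)
[33] read 'a'  n3⇒n12  → match P4@[32:33]
[34] read 'd'  n12⇒n1 (fail-walked)
[35] read 'c'  n1⇒n2  → match P0@[34:35],P3@[35:35]
[36] read 'a'  n2⇒n0 (fail-walked)
[37] read 'b'  n0⇒n3
[38] read 'a'  n3⇒n12  → match P4@[37:38]
[39] read 'd'  n12⇒n1 (fail-walked)
[40] read 'd'  n1⇒n6
[41] read 'c'  n6⇒n2 (fail-walked)  → match P0@[40:41],P3@[41:41]
[42] read 'c'  n2⇒n11 (fail-walked)  → match P3@[42:42]
[43] read 'b'  n11⇒n3 (fail-walked)
[44] read 'a'  n3⇒n12  → match P4@[43:44]
[45] read 'a'  n12⇒n0 (fail-walked)
[46] read 'd'  n0⇒n1
[47] read 'c'  n1⇒n2  → match P0@[46:47],P3@[47:47]
[48] read 'b'  n2⇒n3 (fail-walked)
[49] read 'b'  n3⇒n4
[50] read 'a'  n4⇒n5  → match P1@[48:50],P4@[49:50]
[51] read 'b'  n5⇒n3 (fail-walked)
[52] read 'a'  n3⇒n12  → match P4@[51:52]
[53] read 'b'  n12⇒n3 (fail-walked)
[54] read 'b'  n3⇒n4
[55] read 'a'  n4⇒n5  → match P1@[53:55],P4@[54:55]
[56] read 'd'  n5⇒n1 (fail-walked)
[57] read 'e'  n1⇒n0 (fail-walked)
[58] read 'c'  n0⇒n11  → match P3@[58:58]
[59] read 'c'  n11⇒n11 (fail-walked)  → match P3@[59:59]
[60] read 'd'  n11⇒n1 (fail-walked)
[61] read 'c'  n1⇒n2  → match P0@[60:61],P3@[61:61]
[62] read 'd'  n2⇒n1 (fail-walked)
[63] read 'e'  n1⇒n0 (fail-walked)
[64] read 'e'  n0⇒n0
[65] read 'd'  n0⇒n1
[66] read 'c'  n1⇒n2  → match P0@[65:66],P3@[66:66]
[67] read 'a'  n2⇒n0 (fail-walked)
[68] read 'd'  n0⇒n1
[69] read 'c'  n1⇒n2  → match P0@[68:69],P3@[69:69]
[70] read 'd'  n2⇒n1 (fail-walked)
[71] read 'c'  n1⇒n2  → match P0@[70:71],P3@[71:71]
[72] read 'b'  n2⇒n3 (fail-walked)

All matches (sorted): [[0,3],[3,1],[3,4],[6,0],[6,3],[9,1],[9,4],[13,4],[14,3],[15,2],[17,0],[17,3],[21,3],[23,0],[23,3],[27,4],[28,3],[29,2],[31,0],[31,3],[33,4],[35,0],[35,3],[38,4],[41,0],[41,3],[42,3],[44,4],[47,0],[47,3],[50,1],[50,4],[52,4],[55,1],[55,4],[58,3],[59,3],[61,0],[61,3],[66,0],[66,3],[69,0],[69,3],[71,0],[71,3]]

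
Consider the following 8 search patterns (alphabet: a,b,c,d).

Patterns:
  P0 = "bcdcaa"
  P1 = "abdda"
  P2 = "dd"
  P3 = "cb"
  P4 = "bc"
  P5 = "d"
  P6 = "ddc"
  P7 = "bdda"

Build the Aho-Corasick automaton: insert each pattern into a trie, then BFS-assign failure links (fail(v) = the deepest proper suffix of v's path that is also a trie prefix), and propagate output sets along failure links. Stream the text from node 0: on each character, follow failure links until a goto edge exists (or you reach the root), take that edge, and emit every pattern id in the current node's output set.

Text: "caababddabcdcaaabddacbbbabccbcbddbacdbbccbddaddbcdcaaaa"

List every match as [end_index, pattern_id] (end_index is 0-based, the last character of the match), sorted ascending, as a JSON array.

Construct AC machine:
Trie (insert patterns):
  0='ε' goto a→7 b→1 c→14 d→12
  1='b' goto c→2 d→17
  2='bc' goto d→3  [P4 ends]
  3='bcd' goto c→4
  4='bcdc' goto a→5
  5='bcdca' goto a→6
  6='bcdcaa' goto ·  [P0 ends]
  7='a' goto b→8
  8='ab' goto d→9
  9='abd' goto d→10
  10='abdd' goto a→11
  11='abdda' goto ·  [P1 ends]
  12='d' goto d→13  [P5 ends]
  13='dd' goto c→16  [P2 ends]
  14='c' goto b→15
  15='cb' goto ·  [P3 ends]
  16='ddc' goto ·  [P6 ends]
  17='bd' goto d→18
  18='bdd' goto a→19
  19='bdda' goto ·  [P7 ends]

BFS fail/out derivation:
  fail(1) 'b': from fail(0)=0 chase 'b': 0 ⇒ 0;  out=∅∪out(0)=∅
  fail(7) 'a': from fail(0)=0 chase 'a': 0 ⇒ 0;  out=∅∪out(0)=∅
  fail(12) 'd': from fail(0)=0 chase 'd': 0 ⇒ 0;  out={5}∪out(0)={5}
  fail(14) 'c': from fail(0)=0 chase 'c': 0 ⇒ 0;  out=∅∪out(0)=∅
  fail(2) 'bc': from fail(1)=0 chase 'c': 0 ⇒ 14;  out={4}∪out(14)={4}
  fail(8) 'ab': from fail(7)=0 chase 'b': 0 ⇒ 1;  out=∅∪out(1)=∅
  fail(13) 'dd': from fail(12)=0 chase 'd': 0 ⇒ 12;  out={2}∪out(12)={2,5}
  fail(15) 'cb': from fail(14)=0 chase 'b': 0 ⇒ 1;  out={3}∪out(1)={3}
  fail(17) 'bd': from fail(1)=0 chase 'd': 0 ⇒ 12;  out=∅∪out(12)={5}
  fail(3) 'bcd': from fail(2)=14 chase 'd': 14→0 ⇒ 12;  out=∅∪out(12)={5}
  fail(9) 'abd': from fail(8)=1 chase 'd': 1 ⇒ 17;  out=∅∪out(17)={5}
  fail(16) 'ddc': from fail(13)=12 chase 'c': 12→0 ⇒ 14;  out={6}∪out(14)={6}
  fail(18) 'bdd': from fail(17)=12 chase 'd': 12 ⇒ 13;  out=∅∪out(13)={2,5}
  fail(4) 'bcdc': from fail(3)=12 chase 'c': 12→0 ⇒ 14;  out=∅∪out(14)=∅
  fail(10) 'abdd': from fail(9)=17 chase 'd': 17 ⇒ 18;  out=∅∪out(18)={2,5}
  fail(19) 'bdda': from fail(18)=13 chase 'a': 13→12→0 ⇒ 7;  out={7}∪out(7)={7}
  fail(5) 'bcdca': from fail(4)=14 chase 'a': 14→0 ⇒ 7;  out=∅∪out(7)=∅
  fail(11) 'abdda': from fail(10)=18 chase 'a': 18 ⇒ 19;  out={1}∪out(19)={1,7}
  fail(6) 'bcdcaa': from fail(5)=7 chase 'a': 7→0 ⇒ 7;  out={0}∪out(7)={0}

Scan:
pos 0 'c': at 14
pos 1 'a': at 7 (fail-walked)
pos 2 'a': at 7 (fail-walked)
pos 3 'b': at 8
pos 4 'a': at 7 (fail-walked)
pos 5 'b': at 8
pos 6 'd': at 9  → match P5@[6:6]
pos 7 'd': at 10  → match P2@[6:7],P5@[7:7]
pos 8 'a': at 11  → match P1@[4:8],P7@[5:8]
pos 9 'b': at 8 (fail-walked)
pos 10 'c': at 2 (fail-walked)  → match P4@[9:10]
pos 11 'd': at 3  → match P5@[11:11]
pos 12 'c': at 4
pos 13 'a': at 5
pos 14 'a': at 6  → match P0@[9:14]
pos 15 'a': at 7 (fail-walked)
pos 16 'b': at 8
pos 17 'd': at 9  → match P5@[17:17]
pos 18 'd': at 10  → match P2@[17:18],P5@[18:18]
pos 19 'a': at 11  → match P1@[15:19],P7@[16:19]
pos 20 'c': at 14 (fail-walked)
pos 21 'b': at 15  → match P3@[20:21]
pos 22 'b': at 1 (fail-walked)
pos 23 'b': at 1 (fail-walked)
pos 24 'a': at 7 (fail-walked)
pos 25 'b': at 8
pos 26 'c': at 2 (fail-walked)  → match P4@[25:26]
pos 27 'c': at 14 (fail-walked)
pos 28 'b': at 15  → match P3@[27:28]
pos 29 'c': at 2 (fail-walked)  → match P4@[28:29]
pos 30 'b': at 15 (fail-walked)  → match P3@[29:30]
pos 31 'd': at 17 (fail-walked)  → match P5@[31:31]
pos 32 'd': at 18  → match P2@[31:32],P5@[32:32]
pos 33 'b': at 1 (fail-walked)
pos 34 'a': at 7 (fail-walked)
pos 35 'c': at 14 (fail-walked)
pos 36 'd': at 12 (fail-walked)  → match P5@[36:36]
pos 37 'b': at 1 (fail-walked)
pos 38 'b': at 1 (fail-walked)
pos 39 'c': at 2  → match P4@[38:39]
pos 40 'c': at 14 (fail-walked)
pos 41 'b': at 15  → match P3@[40:41]
pos 42 'd': at 17 (fail-walked)  → match P5@[42:42]
pos 43 'd': at 18  → match P2@[42:43],P5@[43:43]
pos 44 'a': at 19  → match P7@[41:44]
pos 45 'd': at 12 (fail-walked)  → match P5@[45:45]
pos 46 'd': at 13  → match P2@[45:46],P5@[46:46]
pos 47 'b': at 1 (fail-walked)
pos 48 'c': at 2  → match P4@[47:48]
pos 49 'd': at 3  → match P5@[49:49]
pos 50 'c': at 4
pos 51 'a': at 5
pos 52 'a': at 6  → match P0@[47:52]
pos 53 'a': at 7 (fail-walked)
pos 54 'a': at 7 (fail-walked)

All matches (sorted): [[6,5],[7,2],[7,5],[8,1],[8,7],[10,4],[11,5],[14,0],[17,5],[18,2],[18,5],[19,1],[19,7],[21,3],[26,4],[28,3],[29,4],[30,3],[31,5],[32,2],[32,5],[36,5],[39,4],[41,3],[42,5],[43,2],[43,5],[44,7],[45,5],[46,2],[46,5],[48,4],[49,5],[52,0]]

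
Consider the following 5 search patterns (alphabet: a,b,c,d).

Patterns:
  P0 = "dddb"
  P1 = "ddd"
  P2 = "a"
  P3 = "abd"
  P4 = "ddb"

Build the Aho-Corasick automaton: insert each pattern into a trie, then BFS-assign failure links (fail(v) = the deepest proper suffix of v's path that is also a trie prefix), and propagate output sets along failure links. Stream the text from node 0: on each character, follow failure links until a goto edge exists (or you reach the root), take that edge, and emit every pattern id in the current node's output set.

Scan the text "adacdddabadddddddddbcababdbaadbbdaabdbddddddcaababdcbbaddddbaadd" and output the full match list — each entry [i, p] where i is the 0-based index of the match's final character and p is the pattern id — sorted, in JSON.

Build:
Trie nodes:
  0='ε' goto a→5 d→1
  1='d' goto d→2
  2='dd' goto b→8 d→3
  3='ddd' goto b→4  [P1 ends]
  4='dddb' goto ·  [P0 ends]
  5='a' goto b→6  [P2 ends]
  6='ab' goto d→7
  7='abd' goto ·  [P3 ends]
  8='ddb' goto ·  [P4 ends]

Failure links (BFS by depth):
  fail(1) 'd': from fail(0)=0 chase 'd': 0 ⇒ 0;  out=∅∪out(0)=∅
  fail(5) 'a': from fail(0)=0 chase 'a': 0 ⇒ 0;  out={2}∪out(0)={2}
  fail(2) 'dd': from fail(1)=0 chase 'd': 0 ⇒ 1;  out=∅∪out(1)=∅
  fail(6) 'ab': from fail(5)=0 chase 'b': 0 ⇒ 0;  out=∅∪out(0)=∅
  fail(3) 'ddd': from fail(2)=1 chase 'd': 1 ⇒ 2;  out={1}∪out(2)={1}
  fail(7) 'abd': from fail(6)=0 chase 'd': 0 ⇒ 1;  out={3}∪out(1)={3}
  fail(8) 'ddb': from fail(2)=1 chase 'b': 1→0 ⇒ 0;  out={4}∪out(0)={4}
  fail(4) 'dddb': from fail(3)=2 chase 'b': 2 ⇒ 8;  out={0}∪out(8)={0,4}

Text stream:
i=0 'a': node 0→5  ** P2@[0:0]
i=1 'd': node 5→1 (fail-walked)
i=2 'a': node 1→5 (fail-walked)  ** P2@[2:2]
i=3 'c': node 5→0 (fail-walked)
i=4 'd': node 0→1
i=5 'd': node 1→2
i=6 'd': node 2→3  ** P1@[4:6]
i=7 'a': node 3→5 (fail-walked)  ** P2@[7:7]
i=8 'b': node 5→6
i=9 'a': node 6→5 (fail-walked)  ** P2@[9:9]
i=10 'd': node 5→1 (fail-walked)
i=11 'd': node 1→2
i=12 'd': node 2→3  ** P1@[10:12]
i=13 'd': node 3→3 (fail-walked)  ** P1@[11:13]
i=14 'd': node 3→3 (fail-walked)  ** P1@[12:14]
i=15 'd': node 3→3 (fail-walked)  ** P1@[13:15]
i=16 'd': node 3→3 (fail-walked)  ** P1@[14:16]
i=17 'd': node 3→3 (fail-walked)  ** P1@[15:17]
i=18 'd': node 3→3 (fail-walked)  ** P1@[16:18]
i=19 'b': node 3→4  ** P0@[16:19],P4@[17:19]
i=20 'c': node 4→0 (fail-walked)
i=21 'a': node 0→5  ** P2@[21:21]
i=22 'b': node 5→6
i=23 'a': node 6→5 (fail-walked)  ** P2@[23:23]
i=24 'b': node 5→6
i=25 'd': node 6→7  ** P3@[23:25]
i=26 'b': node 7→0 (fail-walked)
i=27 'a': node 0→5  ** P2@[27:27]
i=28 'a': node 5→5 (fail-walked)  ** P2@[28:28]
i=29 'd': node 5→1 (fail-walked)
i=30 'b': node 1→0 (fail-walked)
i=31 'b': node 0→0
i=32 'd': node 0→1
i=33 'a': node 1→5 (fail-walked)  ** P2@[33:33]
i=34 'a': node 5→5 (fail-walked)  ** P2@[34:34]
i=35 'b': node 5→6
i=36 'd': node 6→7  ** P3@[34:36]
i=37 'b': node 7→0 (fail-walked)
i=38 'd': node 0→1
i=39 'd': node 1→2
i=40 'd': node 2→3  ** P1@[38:40]
i=41 'd': node 3→3 (fail-walked)  ** P1@[39:41]
i=42 'd': node 3→3 (fail-walked)  ** P1@[40:42]
i=43 'd': node 3→3 (fail-walked)  ** P1@[41:43]
i=44 'c': node 3→0 (fail-walked)
i=45 'a': node 0→5  ** P2@[45:45]
i=46 'a': node 5→5 (fail-walked)  ** P2@[46:46]
i=47 'b': node 5→6
i=48 'a': node 6→5 (fail-walked)  ** P2@[48:48]
i=49 'b': node 5→6
i=50 'd': node 6→7  ** P3@[48:50]
i=51 'c': node 7→0 (fail-walked)
i=52 'b': node 0→0
i=53 'b': node 0→0
i=54 'a': node 0→5  ** P2@[54:54]
i=55 'd': node 5→1 (fail-walked)
i=56 'd': node 1→2
i=57 'd': node 2→3  ** P1@[55:57]
i=58 'd': node 3→3 (fail-walked)  ** P1@[56:58]
i=59 'b': node 3→4  ** P0@[56:59],P4@[57:59]
i=60 'a': node 4→5 (fail-walked)  ** P2@[60:60]
i=61 'a': node 5→5 (fail-walked)  ** P2@[61:61]
i=62 'd': node 5→1 (fail-walked)
i=63 'd': node 1→2

Matches: [[0,2],[2,2],[6,1],[7,2],[9,2],[12,1],[13,1],[14,1],[15,1],[16,1],[17,1],[18,1],[19,0],[19,4],[21,2],[23,2],[25,3],[27,2],[28,2],[33,2],[34,2],[36,3],[40,1],[41,1],[42,1],[43,1],[45,2],[46,2],[48,2],[50,3],[54,2],[57,1],[58,1],[59,0],[59,4],[60,2],[61,2]]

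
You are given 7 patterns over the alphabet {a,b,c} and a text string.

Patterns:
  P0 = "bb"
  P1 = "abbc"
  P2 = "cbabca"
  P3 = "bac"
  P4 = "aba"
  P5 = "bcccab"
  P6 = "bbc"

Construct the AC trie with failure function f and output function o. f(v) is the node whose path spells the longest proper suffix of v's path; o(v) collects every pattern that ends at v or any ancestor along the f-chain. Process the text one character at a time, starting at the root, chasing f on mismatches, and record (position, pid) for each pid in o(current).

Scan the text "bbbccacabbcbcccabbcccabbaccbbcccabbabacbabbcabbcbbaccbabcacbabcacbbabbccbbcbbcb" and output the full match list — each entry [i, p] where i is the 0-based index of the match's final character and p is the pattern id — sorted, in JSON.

Construct AC machine:
Trie (insert patterns):
  n0 'ε': a→3 b→1 c→7
  n1 'b': a→13 b→2 c→16
  n2 'bb': c→21  ←P0
  n3 'a': b→4
  n4 'ab': a→15 b→5
  n5 'abb': c→6
  n6 'abbc': ·  ←P1
  n7 'c': b→8
  n8 'cb': a→9
  n9 'cba': b→10
  n10 'cbab': c→11
  n11 'cbabc': a→12
  n12 'cbabca': ·  ←P2
  n13 'ba': c→14
  n14 'bac': ·  ←P3
  n15 'aba': ·  ←P4
  n16 'bc': c→17
  n17 'bcc': c→18
  n18 'bccc': a→19
  n19 'bccca': b→20
  n20 'bcccab': ·  ←P5
  n21 'bbc': ·  ←P6

Failure links (BFS by depth):
  fail(1) 'b': from fail(0)=0 chase 'b': 0 ⇒ 0;  out=∅∪out(0)=∅
  fail(3) 'a': from fail(0)=0 chase 'a': 0 ⇒ 0;  out=∅∪out(0)=∅
  fail(7) 'c': from fail(0)=0 chase 'c': 0 ⇒ 0;  out=∅∪out(0)=∅
  fail(2) 'bb': from fail(1)=0 chase 'b': 0 ⇒ 1;  out={0}∪out(1)={0}
  fail(4) 'ab': from fail(3)=0 chase 'b': 0 ⇒ 1;  out=∅∪out(1)=∅
  fail(8) 'cb': from fail(7)=0 chase 'b': 0 ⇒ 1;  out=∅∪out(1)=∅
  fail(13) 'ba': from fail(1)=0 chase 'a': 0 ⇒ 3;  out=∅∪out(3)=∅
  fail(16) 'bc': from fail(1)=0 chase 'c': 0 ⇒ 7;  out=∅∪out(7)=∅
  fail(5) 'abb': from fail(4)=1 chase 'b': 1 ⇒ 2;  out=∅∪out(2)={0}
  fail(9) 'cba': from fail(8)=1 chase 'a': 1 ⇒ 13;  out=∅∪out(13)=∅
  fail(14) 'bac': from fail(13)=3 chase 'c': 3→0 ⇒ 7;  out={3}∪out(7)={3}
  fail(15) 'aba': from fail(4)=1 chase 'a': 1 ⇒ 13;  out={4}∪out(13)={4}
  fail(17) 'bcc': from fail(16)=7 chase 'c': 7→0 ⇒ 7;  out=∅∪out(7)=∅
  fail(21) 'bbc': from fail(2)=1 chase 'c': 1 ⇒ 16;  out={6}∪out(16)={6}
  fail(6) 'abbc': from fail(5)=2 chase 'c': 2 ⇒ 21;  out={1}∪out(21)={1,6}
  fail(10) 'cbab': from fail(9)=13 chase 'b': 13→3 ⇒ 4;  out=∅∪out(4)=∅
  fail(18) 'bccc': from fail(17)=7 chase 'c': 7→0 ⇒ 7;  out=∅∪out(7)=∅
  fail(11) 'cbabc': from fail(10)=4 chase 'c': 4→1 ⇒ 16;  out=∅∪out(16)=∅
  fail(19) 'bccca': from fail(18)=7 chase 'a': 7→0 ⇒ 3;  out=∅∪out(3)=∅
  fail(12) 'cbabca': from fail(11)=16 chase 'a': 16→7→0 ⇒ 3;  out={2}∪out(3)={2}
  fail(20) 'bcccab': from fail(19)=3 chase 'b': 3 ⇒ 4;  out={5}∪out(4)={5}

Scan:
i=0 'b': node 0→1
i=1 'b': node 1→2  → match P0@[0:1]
i=2 'b': node 2→2 (via fail)  → match P0@[1:2]
i=3 'c': node 2→21  → match P6@[1:3]
i=4 'c': node 21→17 (via fail)
i=5 'a': node 17→3 (via fail)
i=6 'c': node 3→7 (via fail)
i=7 'a': node 7→3 (via fail)
i=8 'b': node 3→4
i=9 'b': node 4→5  → match P0@[8:9]
i=10 'c': node 5→6  → match P1@[7:10],P6@[8:10]
i=11 'b': node 6→8 (via fail)
i=12 'c': node 8→16 (via fail)
i=13 'c': node 16→17
i=14 'c': node 17→18
i=15 'a': node 18→19
i=16 'b': node 19→20  → match P5@[11:16]
i=17 'b': node 20→5 (via fail)  → match P0@[16:17]
i=18 'c': node 5→6  → match P1@[15:18],P6@[16:18]
i=19 'c': node 6→17 (via fail)
i=20 'c': node 17→18
i=21 'a': node 18→19
i=22 'b': node 19→20  → match P5@[17:22]
i=23 'b': node 20→5 (via fail)  → match P0@[22:23]
i=24 'a': node 5→13 (via fail)
i=25 'c': node 13→14  → match P3@[23:25]
i=26 'c': node 14→7 (via fail)
i=27 'b': node 7→8
i=28 'b': node 8→2 (via fail)  → match P0@[27:28]
i=29 'c': node 2→21  → match P6@[27:29]
i=30 'c': node 21→17 (via fail)
i=31 'c': node 17→18
i=32 'a': node 18→19
i=33 'b': node 19→20  → match P5@[28:33]
i=34 'b': node 20→5 (via fail)  → match P0@[33:34]
i=35 'a': node 5→13 (via fail)
i=36 'b': node 13→4 (via fail)
i=37 'a': node 4→15  → match P4@[35:37]
i=38 'c': node 15→14 (via fail)  → match P3@[36:38]
i=39 'b': node 14→8 (via fail)
i=40 'a': node 8→9
i=41 'b': node 9→10
i=42 'b': node 10→5 (via fail)  → match P0@[41:42]
i=43 'c': node 5→6  → match P1@[40:43],P6@[41:43]
i=44 'a': node 6→3 (via fail)
i=45 'b': node 3→4
i=46 'b': node 4→5  → match P0@[45:46]
i=47 'c': node 5→6  → match P1@[44:47],P6@[45:47]
i=48 'b': node 6→8 (via fail)
i=49 'b': node 8→2 (via fail)  → match P0@[48:49]
i=50 'a': node 2→13 (via fail)
i=51 'c': node 13→14  → match P3@[49:51]
i=52 'c': node 14→7 (via fail)
i=53 'b': node 7→8
i=54 'a': node 8→9
i=55 'b': node 9→10
i=56 'c': node 10→11
i=57 'a': node 11→12  → match P2@[52:57]
i=58 'c': node 12→7 (via fail)
i=59 'b': node 7→8
i=60 'a': node 8→9
i=61 'b': node 9→10
i=62 'c': node 10→11
i=63 'a': node 11→12  → match P2@[58:63]
i=64 'c': node 12→7 (via fail)
i=65 'b': node 7→8
i=66 'b': node 8→2 (via fail)  → match P0@[65:66]
i=67 'a': node 2→13 (via fail)
i=68 'b': node 13→4 (via fail)
i=69 'b': node 4→5  → match P0@[68:69]
i=70 'c': node 5→6  → match P1@[67:70],P6@[68:70]
i=71 'c': node 6→17 (via fail)
i=72 'b': node 17→8 (via fail)
i=73 'b': node 8→2 (via fail)  → match P0@[72:73]
i=74 'c': node 2→21  → match P6@[72:74]
i=75 'b': node 21→8 (via fail)
i=76 'b': node 8→2 (via fail)  → match P0@[75:76]
i=77 'c': node 2→21  → match P6@[75:77]
i=78 'b': node 21→8 (via fail)

All matches (sorted): [[1,0],[2,0],[3,6],[9,0],[10,1],[10,6],[16,5],[17,0],[18,1],[18,6],[22,5],[23,0],[25,3],[28,0],[29,6],[33,5],[34,0],[37,4],[38,3],[42,0],[43,1],[43,6],[46,0],[47,1],[47,6],[49,0],[51,3],[57,2],[63,2],[66,0],[69,0],[70,1],[70,6],[73,0],[74,6],[76,0],[77,6]]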